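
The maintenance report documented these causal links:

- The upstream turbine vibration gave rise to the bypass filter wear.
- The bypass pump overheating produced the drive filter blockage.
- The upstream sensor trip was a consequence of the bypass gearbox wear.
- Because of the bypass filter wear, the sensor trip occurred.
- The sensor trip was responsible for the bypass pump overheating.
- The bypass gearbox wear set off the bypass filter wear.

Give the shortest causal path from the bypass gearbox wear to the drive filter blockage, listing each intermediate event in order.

the bypass gearbox wear → the bypass filter wear
the bypass filter wear → the sensor trip
the sensor trip → the bypass pump overheating
the bypass pump overheating → the drive filter blockage
Length: 4 steps.

the bypass gearbox wear → the bypass filter wear → the sensor trip → the bypass pump overheating → the drive filter blockage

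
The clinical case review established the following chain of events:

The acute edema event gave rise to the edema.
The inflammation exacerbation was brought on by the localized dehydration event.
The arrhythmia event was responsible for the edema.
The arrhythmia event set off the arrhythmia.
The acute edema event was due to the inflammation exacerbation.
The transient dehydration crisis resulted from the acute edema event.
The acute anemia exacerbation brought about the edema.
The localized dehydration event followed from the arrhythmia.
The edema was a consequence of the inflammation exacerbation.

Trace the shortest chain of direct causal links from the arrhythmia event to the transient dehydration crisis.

the arrhythmia event → the arrhythmia
the arrhythmia → the localized dehydration event
the localized dehydration event → the inflammation exacerbation
the inflammation exacerbation → the acute edema event
the acute edema event → the transient dehydration crisis
Length: 5 steps.

the arrhythmia event → the arrhythmia → the localized dehydration event → the inflammation exacerbation → the acute edema event → the transient dehydration crisis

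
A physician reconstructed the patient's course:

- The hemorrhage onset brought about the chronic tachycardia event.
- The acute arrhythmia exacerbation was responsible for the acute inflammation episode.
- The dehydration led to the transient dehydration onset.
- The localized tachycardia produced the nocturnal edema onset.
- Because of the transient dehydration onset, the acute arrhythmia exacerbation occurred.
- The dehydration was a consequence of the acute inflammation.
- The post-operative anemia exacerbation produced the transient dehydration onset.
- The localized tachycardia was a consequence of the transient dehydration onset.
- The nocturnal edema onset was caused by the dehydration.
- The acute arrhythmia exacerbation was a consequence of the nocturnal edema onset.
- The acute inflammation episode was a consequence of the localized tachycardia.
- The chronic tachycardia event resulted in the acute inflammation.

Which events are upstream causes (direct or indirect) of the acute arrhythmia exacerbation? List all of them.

the acute inflammation, the chronic tachycardia event, the dehydration, the hemorrhage onset, the localized tachycardia, the nocturnal edema onset, the post-operative anemia exacerbation, the transient dehydration onset

Immediate causes of the acute arrhythmia exacerbation: the transient dehydration onset, the nocturnal edema onset.
Further upstream: the hemorrhage onset, the chronic tachycardia event, the acute inflammation, the dehydration, the localized tachycardia, the post-operative anemia exacerbation.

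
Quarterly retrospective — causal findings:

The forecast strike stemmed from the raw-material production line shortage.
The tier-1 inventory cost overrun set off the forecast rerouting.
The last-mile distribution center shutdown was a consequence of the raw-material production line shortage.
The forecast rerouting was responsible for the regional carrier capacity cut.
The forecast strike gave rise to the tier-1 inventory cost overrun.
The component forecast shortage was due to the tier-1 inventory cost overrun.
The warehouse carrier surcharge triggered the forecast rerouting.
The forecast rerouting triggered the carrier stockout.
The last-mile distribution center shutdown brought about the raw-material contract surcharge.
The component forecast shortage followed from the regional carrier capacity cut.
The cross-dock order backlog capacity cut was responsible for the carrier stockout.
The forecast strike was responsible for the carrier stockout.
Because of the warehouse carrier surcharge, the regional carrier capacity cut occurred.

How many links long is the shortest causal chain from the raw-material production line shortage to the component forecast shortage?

Shortest chain: the raw-material production line shortage → the forecast strike → the tier-1 inventory cost overrun → the component forecast shortage.

3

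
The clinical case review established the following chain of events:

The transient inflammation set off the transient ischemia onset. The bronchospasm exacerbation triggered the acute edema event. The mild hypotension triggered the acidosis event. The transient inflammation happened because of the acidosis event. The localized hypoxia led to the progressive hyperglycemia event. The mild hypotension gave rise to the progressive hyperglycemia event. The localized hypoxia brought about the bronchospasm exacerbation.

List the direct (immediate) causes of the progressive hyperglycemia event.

the localized hypoxia, the mild hypotension

the localized hypoxia, the mild hypotension → the progressive hyperglycemia event with nothing further upstream stated.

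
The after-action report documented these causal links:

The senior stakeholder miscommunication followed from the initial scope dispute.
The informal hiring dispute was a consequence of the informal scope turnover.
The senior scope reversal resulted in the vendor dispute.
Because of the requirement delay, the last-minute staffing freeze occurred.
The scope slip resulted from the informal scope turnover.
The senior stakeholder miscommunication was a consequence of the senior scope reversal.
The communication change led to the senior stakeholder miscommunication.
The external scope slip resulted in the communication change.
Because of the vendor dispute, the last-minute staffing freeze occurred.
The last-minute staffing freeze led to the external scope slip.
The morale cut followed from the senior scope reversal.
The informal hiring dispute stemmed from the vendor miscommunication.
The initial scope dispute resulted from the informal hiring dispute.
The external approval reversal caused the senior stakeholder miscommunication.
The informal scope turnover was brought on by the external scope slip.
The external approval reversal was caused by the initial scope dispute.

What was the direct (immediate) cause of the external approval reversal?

the initial scope dispute

Upstream contributors include the requirement delay, the senior scope reversal, the vendor dispute, the last-minute staffing freeze, the vendor miscommunication, the external scope slip, the informal scope turnover, the informal hiring dispute, but only the initial scope dispute feeds directly into the external approval reversal.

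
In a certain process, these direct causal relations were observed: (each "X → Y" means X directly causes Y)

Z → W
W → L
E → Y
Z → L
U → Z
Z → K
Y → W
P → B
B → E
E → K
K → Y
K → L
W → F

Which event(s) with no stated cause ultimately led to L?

P, U

Tracing upstream from L: L ← Z ← U.
A separate upstream branch: L ← K ← E ← B ← P.
Each of those chain origins has no stated cause.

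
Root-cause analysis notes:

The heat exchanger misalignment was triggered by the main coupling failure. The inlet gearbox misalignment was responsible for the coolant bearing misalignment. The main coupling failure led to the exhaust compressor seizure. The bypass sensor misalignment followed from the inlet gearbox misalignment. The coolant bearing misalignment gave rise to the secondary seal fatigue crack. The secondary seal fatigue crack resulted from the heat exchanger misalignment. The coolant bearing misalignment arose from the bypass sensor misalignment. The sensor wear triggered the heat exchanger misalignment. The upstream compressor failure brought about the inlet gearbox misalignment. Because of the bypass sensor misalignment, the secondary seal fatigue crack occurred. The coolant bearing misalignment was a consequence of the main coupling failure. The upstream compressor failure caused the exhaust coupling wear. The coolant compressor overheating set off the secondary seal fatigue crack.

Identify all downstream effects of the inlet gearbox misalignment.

the bypass sensor misalignment, the coolant bearing misalignment, the secondary seal fatigue crack

Direct effects: the bypass sensor misalignment, the coolant bearing misalignment.
2 steps out: the secondary seal fatigue crack.
Not reachable from it: the coolant compressor overheating, the upstream compressor failure, the exhaust coupling wear, the main coupling failure, the sensor wear, the exhaust compressor seizure, the heat exchanger misalignment.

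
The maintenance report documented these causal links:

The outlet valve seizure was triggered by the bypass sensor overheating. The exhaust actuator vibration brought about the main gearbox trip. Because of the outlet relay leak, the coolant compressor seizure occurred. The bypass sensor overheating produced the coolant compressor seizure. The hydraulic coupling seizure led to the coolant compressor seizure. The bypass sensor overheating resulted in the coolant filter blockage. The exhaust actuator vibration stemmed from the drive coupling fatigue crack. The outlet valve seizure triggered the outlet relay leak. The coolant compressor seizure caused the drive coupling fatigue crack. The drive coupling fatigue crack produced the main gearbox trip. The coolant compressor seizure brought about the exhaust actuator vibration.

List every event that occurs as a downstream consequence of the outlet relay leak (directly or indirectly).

Direct effects: the coolant compressor seizure.
2 steps out: the drive coupling fatigue crack, the exhaust actuator vibration.
3 steps out: the main gearbox trip.
Not reachable from it: the bypass sensor overheating, the coolant filter blockage, the outlet valve seizure, the hydraulic coupling seizure.

the coolant compressor seizure, the drive coupling fatigue crack, the exhaust actuator vibration, the main gearbox trip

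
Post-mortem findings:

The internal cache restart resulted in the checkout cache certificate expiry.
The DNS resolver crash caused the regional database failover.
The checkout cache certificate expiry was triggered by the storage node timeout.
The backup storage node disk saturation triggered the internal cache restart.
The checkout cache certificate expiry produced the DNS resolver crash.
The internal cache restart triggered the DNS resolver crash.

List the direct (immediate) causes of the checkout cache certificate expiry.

the internal cache restart, the storage node timeout

Upstream contributors include the backup storage node disk saturation, but only the internal cache restart, the storage node timeout feed directly into the checkout cache certificate expiry.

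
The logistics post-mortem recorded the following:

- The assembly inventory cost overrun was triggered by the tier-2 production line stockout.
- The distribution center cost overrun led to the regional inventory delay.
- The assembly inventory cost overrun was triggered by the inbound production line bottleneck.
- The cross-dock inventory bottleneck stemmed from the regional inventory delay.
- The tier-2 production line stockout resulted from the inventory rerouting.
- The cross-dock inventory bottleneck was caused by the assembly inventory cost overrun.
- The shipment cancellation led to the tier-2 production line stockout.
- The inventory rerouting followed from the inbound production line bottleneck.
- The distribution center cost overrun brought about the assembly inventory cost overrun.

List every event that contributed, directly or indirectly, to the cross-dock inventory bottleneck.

the assembly inventory cost overrun, the distribution center cost overrun, the inbound production line bottleneck, the inventory rerouting, the regional inventory delay, the shipment cancellation, the tier-2 production line stockout

Immediate causes of the cross-dock inventory bottleneck: the assembly inventory cost overrun, the regional inventory delay.
Further upstream: the distribution center cost overrun, the shipment cancellation, the inbound production line bottleneck, the inventory rerouting, the tier-2 production line stockout.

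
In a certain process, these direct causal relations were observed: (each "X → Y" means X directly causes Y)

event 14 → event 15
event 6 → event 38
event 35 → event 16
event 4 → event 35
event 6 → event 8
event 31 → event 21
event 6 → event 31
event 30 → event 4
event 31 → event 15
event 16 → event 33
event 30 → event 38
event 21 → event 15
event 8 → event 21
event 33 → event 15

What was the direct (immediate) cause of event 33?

event 16

Upstream contributors include event 30, event 4, event 35, but only event 16 feeds directly into event 33.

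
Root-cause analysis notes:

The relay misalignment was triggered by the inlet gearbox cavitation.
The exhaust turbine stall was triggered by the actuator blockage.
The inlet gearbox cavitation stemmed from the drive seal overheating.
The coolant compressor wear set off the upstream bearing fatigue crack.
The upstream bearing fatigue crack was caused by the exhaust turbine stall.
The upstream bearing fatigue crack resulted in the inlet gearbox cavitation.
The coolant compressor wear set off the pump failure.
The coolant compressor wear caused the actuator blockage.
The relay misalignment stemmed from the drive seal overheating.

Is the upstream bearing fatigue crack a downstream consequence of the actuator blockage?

Yes

There is a causal chain: the actuator blockage → the exhaust turbine stall → the upstream bearing fatigue crack.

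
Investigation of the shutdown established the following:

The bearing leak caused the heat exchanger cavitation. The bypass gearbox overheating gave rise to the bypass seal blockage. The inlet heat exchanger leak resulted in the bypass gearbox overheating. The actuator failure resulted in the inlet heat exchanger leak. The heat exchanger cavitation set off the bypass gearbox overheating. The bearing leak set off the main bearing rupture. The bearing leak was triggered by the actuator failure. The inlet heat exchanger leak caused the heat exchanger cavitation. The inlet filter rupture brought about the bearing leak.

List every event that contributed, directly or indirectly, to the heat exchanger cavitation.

the actuator failure, the bearing leak, the inlet filter rupture, the inlet heat exchanger leak

Immediate causes of the heat exchanger cavitation: the bearing leak, the inlet heat exchanger leak.
Further upstream: the inlet filter rupture, the actuator failure.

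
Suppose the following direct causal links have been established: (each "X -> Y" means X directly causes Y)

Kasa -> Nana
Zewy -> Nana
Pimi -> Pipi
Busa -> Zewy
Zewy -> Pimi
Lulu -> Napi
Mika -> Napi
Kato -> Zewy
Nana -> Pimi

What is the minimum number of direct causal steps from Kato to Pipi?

3

Shortest chain: Kato → Zewy → Pimi → Pipi.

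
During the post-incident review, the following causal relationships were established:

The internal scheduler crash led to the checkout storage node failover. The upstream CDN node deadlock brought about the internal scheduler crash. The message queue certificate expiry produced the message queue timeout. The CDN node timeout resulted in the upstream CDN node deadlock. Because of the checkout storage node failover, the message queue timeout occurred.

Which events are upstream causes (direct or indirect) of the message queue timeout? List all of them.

the CDN node timeout, the checkout storage node failover, the internal scheduler crash, the message queue certificate expiry, the upstream CDN node deadlock

Immediate causes of the message queue timeout: the message queue certificate expiry, the checkout storage node failover.
Further upstream: the CDN node timeout, the upstream CDN node deadlock, the internal scheduler crash.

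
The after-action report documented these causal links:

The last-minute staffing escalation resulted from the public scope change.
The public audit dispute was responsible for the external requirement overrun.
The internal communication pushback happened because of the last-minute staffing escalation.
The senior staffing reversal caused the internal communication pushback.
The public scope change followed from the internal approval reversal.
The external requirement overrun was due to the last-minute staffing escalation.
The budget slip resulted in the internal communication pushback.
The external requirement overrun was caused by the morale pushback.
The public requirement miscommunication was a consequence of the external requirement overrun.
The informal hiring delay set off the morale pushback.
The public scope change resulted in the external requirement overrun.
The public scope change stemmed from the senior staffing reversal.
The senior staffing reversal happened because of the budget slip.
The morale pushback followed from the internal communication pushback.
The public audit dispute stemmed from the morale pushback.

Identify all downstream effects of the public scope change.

Direct effects: the last-minute staffing escalation, the external requirement overrun.
2 steps out: the internal communication pushback, the public requirement miscommunication.
3 steps out: the morale pushback.
4 steps out: the public audit dispute.
Not reachable from it: the internal approval reversal, the budget slip, the senior staffing reversal, the informal hiring delay.

the external requirement overrun, the internal communication pushback, the last-minute staffing escalation, the morale pushback, the public audit dispute, the public requirement miscommunication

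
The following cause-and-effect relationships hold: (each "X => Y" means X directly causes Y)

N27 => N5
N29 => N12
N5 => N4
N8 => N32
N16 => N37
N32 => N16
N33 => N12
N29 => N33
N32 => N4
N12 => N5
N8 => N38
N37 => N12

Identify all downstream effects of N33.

N12, N4, N5

Direct effects: N12.
2 steps out: N5.
3 steps out: N4.
Not reachable from it: N27, N8, N32, N16, N29, N37, N38.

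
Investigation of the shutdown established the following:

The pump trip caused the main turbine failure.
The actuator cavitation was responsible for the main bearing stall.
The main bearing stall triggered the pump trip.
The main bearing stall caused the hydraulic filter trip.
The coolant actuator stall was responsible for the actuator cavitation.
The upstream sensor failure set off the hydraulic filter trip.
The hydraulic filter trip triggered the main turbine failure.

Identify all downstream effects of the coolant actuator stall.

Direct effects: the actuator cavitation.
2 steps out: the main bearing stall.
3 steps out: the pump trip, the hydraulic filter trip.
4 steps out: the main turbine failure.
Not reachable from it: the upstream sensor failure.

the actuator cavitation, the hydraulic filter trip, the main bearing stall, the main turbine failure, the pump trip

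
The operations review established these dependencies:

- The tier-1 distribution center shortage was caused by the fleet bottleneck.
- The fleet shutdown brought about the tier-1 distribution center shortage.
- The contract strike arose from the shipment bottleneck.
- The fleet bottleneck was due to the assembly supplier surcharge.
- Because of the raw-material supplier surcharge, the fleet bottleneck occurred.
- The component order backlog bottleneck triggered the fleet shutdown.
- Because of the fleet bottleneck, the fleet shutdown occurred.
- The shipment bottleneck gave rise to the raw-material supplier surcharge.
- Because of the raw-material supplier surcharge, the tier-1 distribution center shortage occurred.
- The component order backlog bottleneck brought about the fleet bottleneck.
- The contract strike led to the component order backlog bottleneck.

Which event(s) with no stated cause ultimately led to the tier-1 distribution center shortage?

Tracing upstream from the tier-1 distribution center shortage: the tier-1 distribution center shortage ← the raw-material supplier surcharge ← the shipment bottleneck.
A separate upstream branch: the tier-1 distribution center shortage ← the fleet bottleneck ← the assembly supplier surcharge.
Each of those chain origins has no stated cause.

the assembly supplier surcharge, the shipment bottleneck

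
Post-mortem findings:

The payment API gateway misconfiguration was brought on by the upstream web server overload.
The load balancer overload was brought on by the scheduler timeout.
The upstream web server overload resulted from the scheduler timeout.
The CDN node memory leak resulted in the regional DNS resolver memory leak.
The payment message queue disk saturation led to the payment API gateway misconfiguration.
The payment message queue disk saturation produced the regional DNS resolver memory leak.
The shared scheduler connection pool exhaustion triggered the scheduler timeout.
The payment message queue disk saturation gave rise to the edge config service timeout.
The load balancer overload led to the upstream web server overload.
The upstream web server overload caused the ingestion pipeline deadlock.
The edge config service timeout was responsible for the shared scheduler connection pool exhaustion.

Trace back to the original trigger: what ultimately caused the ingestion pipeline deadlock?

the payment message queue disk saturation

Tracing upstream from the ingestion pipeline deadlock: the ingestion pipeline deadlock ← the upstream web server overload ← the scheduler timeout ← the shared scheduler connection pool exhaustion ← the edge config service timeout ← the payment message queue disk saturation.
The payment message queue disk saturation has no stated cause, so it is the root.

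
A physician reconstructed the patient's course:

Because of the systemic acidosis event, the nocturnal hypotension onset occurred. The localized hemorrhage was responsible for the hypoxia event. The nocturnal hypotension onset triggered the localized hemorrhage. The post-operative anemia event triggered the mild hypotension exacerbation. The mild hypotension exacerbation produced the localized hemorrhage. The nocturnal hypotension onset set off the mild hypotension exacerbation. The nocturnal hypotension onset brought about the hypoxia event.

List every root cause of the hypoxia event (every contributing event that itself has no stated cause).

Tracing upstream from the hypoxia event: the hypoxia event ← the nocturnal hypotension onset ← the systemic acidosis event.
A separate upstream branch: the hypoxia event ← the localized hemorrhage ← the mild hypotension exacerbation ← the post-operative anemia event.
Each of those chain origins has no stated cause.

the post-operative anemia event, the systemic acidosis event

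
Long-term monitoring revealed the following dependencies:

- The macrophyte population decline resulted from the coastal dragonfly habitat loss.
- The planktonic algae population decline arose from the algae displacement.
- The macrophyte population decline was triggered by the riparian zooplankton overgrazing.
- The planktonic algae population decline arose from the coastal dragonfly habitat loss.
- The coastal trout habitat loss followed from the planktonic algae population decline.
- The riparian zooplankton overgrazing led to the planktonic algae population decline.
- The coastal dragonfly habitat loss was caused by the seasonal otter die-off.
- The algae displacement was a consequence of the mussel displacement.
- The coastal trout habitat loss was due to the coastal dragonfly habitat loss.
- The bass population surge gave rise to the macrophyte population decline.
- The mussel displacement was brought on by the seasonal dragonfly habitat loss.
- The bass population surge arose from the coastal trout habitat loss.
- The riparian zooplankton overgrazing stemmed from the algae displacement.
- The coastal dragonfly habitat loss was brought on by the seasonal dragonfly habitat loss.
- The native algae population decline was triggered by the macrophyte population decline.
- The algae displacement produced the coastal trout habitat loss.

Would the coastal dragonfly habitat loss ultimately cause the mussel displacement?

No

The coastal dragonfly habitat loss leads to the planktonic algae population decline, the coastal trout habitat loss, the bass population surge, the macrophyte population decline, the native algae population decline; the mussel displacement is not among them.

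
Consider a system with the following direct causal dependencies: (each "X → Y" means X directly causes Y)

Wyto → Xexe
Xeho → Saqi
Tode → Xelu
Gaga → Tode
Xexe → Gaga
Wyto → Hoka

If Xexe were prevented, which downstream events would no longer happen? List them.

Gaga, Tode, Xelu

Downstream of Xexe: Gaga, Tode, Xelu.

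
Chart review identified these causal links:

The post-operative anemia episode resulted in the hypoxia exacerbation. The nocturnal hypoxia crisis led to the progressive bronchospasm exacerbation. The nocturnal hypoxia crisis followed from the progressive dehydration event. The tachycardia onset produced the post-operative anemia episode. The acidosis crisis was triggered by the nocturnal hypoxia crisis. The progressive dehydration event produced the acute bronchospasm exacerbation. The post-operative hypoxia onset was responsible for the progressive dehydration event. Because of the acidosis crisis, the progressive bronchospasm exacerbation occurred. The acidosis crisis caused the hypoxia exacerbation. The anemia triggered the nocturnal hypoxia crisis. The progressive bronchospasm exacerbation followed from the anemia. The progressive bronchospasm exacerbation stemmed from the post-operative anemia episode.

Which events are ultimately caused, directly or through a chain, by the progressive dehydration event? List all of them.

Direct effects: the nocturnal hypoxia crisis, the acute bronchospasm exacerbation.
2 steps out: the acidosis crisis, the progressive bronchospasm exacerbation.
3 steps out: the hypoxia exacerbation.
Not reachable from it: the post-operative hypoxia onset, the anemia, the tachycardia onset, the post-operative anemia episode.

the acidosis crisis, the acute bronchospasm exacerbation, the hypoxia exacerbation, the nocturnal hypoxia crisis, the progressive bronchospasm exacerbation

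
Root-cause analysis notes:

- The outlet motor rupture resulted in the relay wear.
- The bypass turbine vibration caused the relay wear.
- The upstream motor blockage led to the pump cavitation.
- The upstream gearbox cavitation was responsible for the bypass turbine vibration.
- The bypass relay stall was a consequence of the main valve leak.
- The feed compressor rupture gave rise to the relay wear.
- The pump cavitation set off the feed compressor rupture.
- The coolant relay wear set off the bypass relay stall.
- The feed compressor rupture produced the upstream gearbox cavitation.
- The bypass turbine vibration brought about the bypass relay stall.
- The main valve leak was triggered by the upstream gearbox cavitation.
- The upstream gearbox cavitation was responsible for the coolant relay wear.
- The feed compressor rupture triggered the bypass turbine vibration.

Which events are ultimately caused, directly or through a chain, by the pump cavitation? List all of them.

the bypass relay stall, the bypass turbine vibration, the coolant relay wear, the feed compressor rupture, the main valve leak, the relay wear, the upstream gearbox cavitation

Direct effects: the feed compressor rupture.
2 steps out: the upstream gearbox cavitation, the bypass turbine vibration, the relay wear.
3 steps out: the coolant relay wear, the main valve leak, the bypass relay stall.
Not reachable from it: the upstream motor blockage, the outlet motor rupture.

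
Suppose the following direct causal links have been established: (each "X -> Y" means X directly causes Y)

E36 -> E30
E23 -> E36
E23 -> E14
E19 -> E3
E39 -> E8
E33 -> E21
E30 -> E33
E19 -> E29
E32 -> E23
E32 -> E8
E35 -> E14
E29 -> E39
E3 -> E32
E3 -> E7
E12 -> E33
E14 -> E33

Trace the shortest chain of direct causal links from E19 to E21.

E19 → E3 → E32 → E23 → E14 → E33 → E21

E19 → E3
E3 → E32
E32 → E23
E23 → E14
E14 → E33
E33 → E21
Length: 6 steps.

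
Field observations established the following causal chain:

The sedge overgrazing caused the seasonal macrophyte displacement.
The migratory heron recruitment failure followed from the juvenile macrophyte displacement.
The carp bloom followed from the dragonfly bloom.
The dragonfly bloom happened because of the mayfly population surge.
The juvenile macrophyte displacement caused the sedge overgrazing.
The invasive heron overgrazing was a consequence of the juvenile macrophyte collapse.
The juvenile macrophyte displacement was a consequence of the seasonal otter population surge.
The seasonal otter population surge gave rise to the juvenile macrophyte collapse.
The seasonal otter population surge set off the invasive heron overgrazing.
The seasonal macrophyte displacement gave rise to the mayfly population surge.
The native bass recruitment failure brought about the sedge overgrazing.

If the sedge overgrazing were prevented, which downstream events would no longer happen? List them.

Downstream of the sedge overgrazing: the seasonal macrophyte displacement, the mayfly population surge, the dragonfly bloom, the carp bloom.

the carp bloom, the dragonfly bloom, the mayfly population surge, the seasonal macrophyte displacement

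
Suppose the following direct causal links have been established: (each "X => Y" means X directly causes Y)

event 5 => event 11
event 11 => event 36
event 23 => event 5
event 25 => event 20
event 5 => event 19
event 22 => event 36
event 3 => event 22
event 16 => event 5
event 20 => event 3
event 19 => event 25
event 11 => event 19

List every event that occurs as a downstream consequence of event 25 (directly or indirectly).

Direct effects: event 20.
2 steps out: event 3.
3 steps out: event 22.
4 steps out: event 36.
Not reachable from it: event 23, event 16, event 5, event 11, event 19.

event 20, event 22, event 3, event 36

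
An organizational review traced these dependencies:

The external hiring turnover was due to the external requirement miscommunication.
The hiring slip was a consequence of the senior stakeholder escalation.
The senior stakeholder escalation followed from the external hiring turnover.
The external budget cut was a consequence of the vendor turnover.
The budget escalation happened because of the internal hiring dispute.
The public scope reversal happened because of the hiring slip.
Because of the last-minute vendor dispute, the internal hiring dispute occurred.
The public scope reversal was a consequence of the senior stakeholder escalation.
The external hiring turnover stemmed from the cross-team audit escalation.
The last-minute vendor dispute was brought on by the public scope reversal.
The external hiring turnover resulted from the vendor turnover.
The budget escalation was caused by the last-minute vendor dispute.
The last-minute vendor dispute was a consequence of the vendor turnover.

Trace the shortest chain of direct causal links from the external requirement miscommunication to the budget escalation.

the external requirement miscommunication → the external hiring turnover → the senior stakeholder escalation → the public scope reversal → the last-minute vendor dispute → the budget escalation

the external requirement miscommunication → the external hiring turnover
the external hiring turnover → the senior stakeholder escalation
the senior stakeholder escalation → the public scope reversal
the public scope reversal → the last-minute vendor dispute
the last-minute vendor dispute → the budget escalation
Length: 5 steps.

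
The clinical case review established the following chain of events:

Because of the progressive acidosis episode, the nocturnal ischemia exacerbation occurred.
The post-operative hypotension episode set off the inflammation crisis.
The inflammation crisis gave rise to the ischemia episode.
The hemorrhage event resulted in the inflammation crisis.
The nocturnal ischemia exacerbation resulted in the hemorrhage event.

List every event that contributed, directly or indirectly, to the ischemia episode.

Immediate cause of the ischemia episode: the inflammation crisis.
Further upstream: the progressive acidosis episode, the nocturnal ischemia exacerbation, the hemorrhage event, the post-operative hypotension episode.

the hemorrhage event, the inflammation crisis, the nocturnal ischemia exacerbation, the post-operative hypotension episode, the progressive acidosis episode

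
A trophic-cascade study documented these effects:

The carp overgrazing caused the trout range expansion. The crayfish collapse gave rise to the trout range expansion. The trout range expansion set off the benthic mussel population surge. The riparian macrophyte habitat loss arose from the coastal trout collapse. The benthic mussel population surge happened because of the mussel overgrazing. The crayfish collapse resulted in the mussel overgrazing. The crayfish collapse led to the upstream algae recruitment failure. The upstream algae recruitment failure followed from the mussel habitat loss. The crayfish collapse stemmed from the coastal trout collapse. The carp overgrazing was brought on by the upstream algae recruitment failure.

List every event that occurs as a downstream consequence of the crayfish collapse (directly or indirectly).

Direct effects: the mussel overgrazing, the upstream algae recruitment failure, the trout range expansion.
2 steps out: the carp overgrazing, the benthic mussel population surge.
Not reachable from it: the coastal trout collapse, the riparian macrophyte habitat loss, the mussel habitat loss.

the benthic mussel population surge, the carp overgrazing, the mussel overgrazing, the trout range expansion, the upstream algae recruitment failure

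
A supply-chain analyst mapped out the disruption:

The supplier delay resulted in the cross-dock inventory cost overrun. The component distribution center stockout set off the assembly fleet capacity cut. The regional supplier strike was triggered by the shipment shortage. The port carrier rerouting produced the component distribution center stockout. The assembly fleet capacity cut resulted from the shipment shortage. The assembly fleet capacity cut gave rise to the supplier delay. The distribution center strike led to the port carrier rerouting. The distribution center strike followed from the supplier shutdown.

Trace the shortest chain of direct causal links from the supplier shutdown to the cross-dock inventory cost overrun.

the supplier shutdown → the distribution center strike
the distribution center strike → the port carrier rerouting
the port carrier rerouting → the component distribution center stockout
the component distribution center stockout → the assembly fleet capacity cut
the assembly fleet capacity cut → the supplier delay
the supplier delay → the cross-dock inventory cost overrun
Length: 6 steps.

the supplier shutdown → the distribution center strike → the port carrier rerouting → the component distribution center stockout → the assembly fleet capacity cut → the supplier delay → the cross-dock inventory cost overrun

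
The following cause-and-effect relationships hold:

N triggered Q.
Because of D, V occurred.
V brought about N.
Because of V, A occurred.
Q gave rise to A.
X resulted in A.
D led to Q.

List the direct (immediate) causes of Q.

D, N

Upstream contributors include V, but only D, N feed directly into Q.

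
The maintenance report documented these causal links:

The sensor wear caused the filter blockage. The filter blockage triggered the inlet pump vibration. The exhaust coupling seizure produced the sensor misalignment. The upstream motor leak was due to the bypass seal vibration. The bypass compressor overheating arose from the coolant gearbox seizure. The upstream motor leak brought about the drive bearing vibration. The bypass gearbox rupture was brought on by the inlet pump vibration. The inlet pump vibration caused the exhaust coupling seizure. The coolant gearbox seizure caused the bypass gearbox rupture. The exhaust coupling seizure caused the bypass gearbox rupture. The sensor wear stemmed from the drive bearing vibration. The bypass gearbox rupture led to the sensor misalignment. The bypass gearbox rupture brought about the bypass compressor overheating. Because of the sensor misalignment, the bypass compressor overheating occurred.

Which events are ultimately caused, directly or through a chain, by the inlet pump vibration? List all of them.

the bypass compressor overheating, the bypass gearbox rupture, the exhaust coupling seizure, the sensor misalignment

Direct effects: the exhaust coupling seizure, the bypass gearbox rupture.
2 steps out: the sensor misalignment, the bypass compressor overheating.
Not reachable from it: the bypass seal vibration, the upstream motor leak, the drive bearing vibration, the sensor wear, the filter blockage, the coolant gearbox seizure.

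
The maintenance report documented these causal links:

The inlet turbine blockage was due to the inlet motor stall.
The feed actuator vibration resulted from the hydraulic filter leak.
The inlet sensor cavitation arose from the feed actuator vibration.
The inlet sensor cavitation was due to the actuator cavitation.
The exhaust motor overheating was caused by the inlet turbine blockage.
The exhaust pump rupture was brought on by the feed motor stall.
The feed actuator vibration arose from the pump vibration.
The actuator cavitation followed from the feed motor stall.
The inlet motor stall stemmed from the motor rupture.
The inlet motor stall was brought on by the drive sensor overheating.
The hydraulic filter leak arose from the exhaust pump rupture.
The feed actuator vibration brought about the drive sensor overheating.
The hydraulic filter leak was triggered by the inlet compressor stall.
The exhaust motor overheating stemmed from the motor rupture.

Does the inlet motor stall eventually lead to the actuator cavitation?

No

The inlet motor stall leads to the inlet turbine blockage, the exhaust motor overheating; the actuator cavitation is not among them.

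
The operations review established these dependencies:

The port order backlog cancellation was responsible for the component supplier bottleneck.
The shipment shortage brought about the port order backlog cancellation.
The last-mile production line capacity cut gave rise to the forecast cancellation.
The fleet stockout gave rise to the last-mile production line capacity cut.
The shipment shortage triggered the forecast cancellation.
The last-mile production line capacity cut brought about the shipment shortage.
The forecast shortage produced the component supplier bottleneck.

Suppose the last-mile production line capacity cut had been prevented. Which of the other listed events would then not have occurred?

Downstream of the last-mile production line capacity cut: the shipment shortage, the port order backlog cancellation, the forecast cancellation, the component supplier bottleneck.
Of those, still caused via another path: the component supplier bottleneck.
The remainder have no surviving cause.

the forecast cancellation, the port order backlog cancellation, the shipment shortage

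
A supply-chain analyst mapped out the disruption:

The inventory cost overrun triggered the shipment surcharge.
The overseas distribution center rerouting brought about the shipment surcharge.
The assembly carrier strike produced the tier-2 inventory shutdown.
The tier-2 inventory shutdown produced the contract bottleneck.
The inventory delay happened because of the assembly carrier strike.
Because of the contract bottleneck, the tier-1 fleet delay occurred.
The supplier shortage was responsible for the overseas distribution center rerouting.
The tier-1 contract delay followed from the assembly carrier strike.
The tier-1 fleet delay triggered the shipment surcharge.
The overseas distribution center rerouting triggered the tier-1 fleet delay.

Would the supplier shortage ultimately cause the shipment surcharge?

There is a causal chain: the supplier shortage → the overseas distribution center rerouting → the shipment surcharge.

Yes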